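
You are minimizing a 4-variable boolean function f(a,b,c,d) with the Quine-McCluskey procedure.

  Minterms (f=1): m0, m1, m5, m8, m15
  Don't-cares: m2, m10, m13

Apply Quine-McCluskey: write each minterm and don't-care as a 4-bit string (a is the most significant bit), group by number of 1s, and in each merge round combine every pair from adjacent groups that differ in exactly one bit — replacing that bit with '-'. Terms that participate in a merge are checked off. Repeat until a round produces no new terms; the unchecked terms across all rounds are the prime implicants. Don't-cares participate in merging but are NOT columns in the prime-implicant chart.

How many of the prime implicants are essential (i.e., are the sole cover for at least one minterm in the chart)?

[col 0] 0000*, 0001*, 0010*, 0101*, 1000*, 1010*, 1101*, 1111*
[col 1] -000*, -010*, -101, 0-01, 00-0*, 000-, 10-0*, 11-1
[col 2] -0-0
Prime implicants: -0-0, -101, 0-01, 000-, 11-1
PI chart (minterm → PIs covering it):
  0 | -0-0,000-
  1 | 0-01,000-
  5 | -101,0-01
  8 | -0-0  (sole → essential)
  15 | 11-1  (sole → essential)
Essential prime implicants: -0-0, 11-1

2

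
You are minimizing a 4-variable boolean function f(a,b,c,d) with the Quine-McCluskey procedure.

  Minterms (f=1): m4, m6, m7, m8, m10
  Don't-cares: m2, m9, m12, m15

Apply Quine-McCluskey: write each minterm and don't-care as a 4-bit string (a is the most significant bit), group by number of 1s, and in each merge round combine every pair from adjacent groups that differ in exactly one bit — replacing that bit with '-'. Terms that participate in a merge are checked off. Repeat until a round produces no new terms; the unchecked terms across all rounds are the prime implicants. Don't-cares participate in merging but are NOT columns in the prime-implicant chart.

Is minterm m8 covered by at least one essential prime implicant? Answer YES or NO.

NO

Round 0: 0010✓ 0100✓ 0110✓ 0111✓ 1000✓ 1001✓ 1010✓ 1100✓ 1111✓
Round 1: -010 -100 -111 0-10 01-0 011- 1-00 10-0 100-
PIs = {-010, -100, -111, 0-10, 01-0, 011-, 1-00, 10-0, 100-}
Coverage chart:
  m4: -100,01-0
  m6: 0-10,01-0,011-
  m7: -111,011-
  m8: 1-00,10-0,100-
  m10: -010,10-0
(no essential prime implicants)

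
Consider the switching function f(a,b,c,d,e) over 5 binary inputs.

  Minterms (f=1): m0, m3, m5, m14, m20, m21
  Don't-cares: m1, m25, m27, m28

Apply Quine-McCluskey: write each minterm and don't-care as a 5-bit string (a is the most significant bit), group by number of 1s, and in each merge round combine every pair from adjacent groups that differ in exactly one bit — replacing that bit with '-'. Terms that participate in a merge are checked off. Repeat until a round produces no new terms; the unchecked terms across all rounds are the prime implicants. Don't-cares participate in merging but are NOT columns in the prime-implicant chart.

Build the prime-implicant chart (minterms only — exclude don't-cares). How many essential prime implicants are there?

Round 0: 00000✓ 00001✓ 00011✓ 00101✓ 01110 10100✓ 10101✓ 11001✓ 11011✓ 11100✓
Round 1: -0101 00-01 000-1 0000- 1-100 1010- 110-1
PIs = {-0101, 00-01, 000-1, 0000-, 01110, 1-100, 1010-, 110-1}
Coverage chart:
  m0: 0000- ←essential
  m3: 000-1 ←essential
  m5: -0101,00-01
  m14: 01110 ←essential
  m20: 1-100,1010-
  m21: -0101,1010-
Essential: 000-1, 0000-, 01110

3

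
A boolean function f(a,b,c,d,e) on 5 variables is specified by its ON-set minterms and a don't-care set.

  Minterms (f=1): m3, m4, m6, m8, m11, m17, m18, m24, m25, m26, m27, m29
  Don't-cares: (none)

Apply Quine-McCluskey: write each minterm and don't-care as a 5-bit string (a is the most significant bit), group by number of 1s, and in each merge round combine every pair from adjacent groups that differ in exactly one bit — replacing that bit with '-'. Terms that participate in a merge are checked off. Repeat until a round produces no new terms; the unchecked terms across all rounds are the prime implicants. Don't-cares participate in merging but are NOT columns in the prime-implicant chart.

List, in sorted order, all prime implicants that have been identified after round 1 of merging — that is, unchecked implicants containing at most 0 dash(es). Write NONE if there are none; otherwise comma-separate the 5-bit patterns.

NONE

size-2^0 implicants → 00011(✓)  00100(✓)  00110(✓)  01000(✓)  01011(✓)  10001(✓)  10010(✓)  11000(✓)  11001(✓)  11010(✓)  11011(✓)  11101(✓)
size-2^1 implicants → -1000  -1011  0-011  001-0  1-001  1-010  11-01  110-0(✓)  110-1(✓)  1100-(✓)  1101-(✓)
size-2^2 implicants → 110--
Unchecked terms (primes): -1000, -1011, 0-011, 001-0, 1-001, 1-010, 11-01, 110--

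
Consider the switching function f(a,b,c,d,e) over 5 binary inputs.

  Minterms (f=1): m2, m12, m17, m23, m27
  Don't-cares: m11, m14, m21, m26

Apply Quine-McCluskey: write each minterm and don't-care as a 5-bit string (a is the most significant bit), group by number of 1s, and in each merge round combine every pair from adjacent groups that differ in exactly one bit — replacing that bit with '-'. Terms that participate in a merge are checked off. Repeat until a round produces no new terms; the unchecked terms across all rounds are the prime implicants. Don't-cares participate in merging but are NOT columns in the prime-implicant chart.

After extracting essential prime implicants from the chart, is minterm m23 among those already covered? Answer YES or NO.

size-2^0 implicants → 00010  01011(✓)  01100(✓)  01110(✓)  10001(✓)  10101(✓)  10111(✓)  11010(✓)  11011(✓)
size-2^1 implicants → -1011  011-0  10-01  101-1  1101-
Unchecked terms (primes): -1011, 00010, 011-0, 10-01, 101-1, 1101-
Minterm coverage:
  m2 ⊆ 00010 [E]
  m12 ⊆ 011-0 [E]
  m17 ⊆ 10-01 [E]
  m23 ⊆ 101-1 [E]
  m27 ⊆ -1011,1101-
E = {00010, 011-0, 10-01, 101-1}

YES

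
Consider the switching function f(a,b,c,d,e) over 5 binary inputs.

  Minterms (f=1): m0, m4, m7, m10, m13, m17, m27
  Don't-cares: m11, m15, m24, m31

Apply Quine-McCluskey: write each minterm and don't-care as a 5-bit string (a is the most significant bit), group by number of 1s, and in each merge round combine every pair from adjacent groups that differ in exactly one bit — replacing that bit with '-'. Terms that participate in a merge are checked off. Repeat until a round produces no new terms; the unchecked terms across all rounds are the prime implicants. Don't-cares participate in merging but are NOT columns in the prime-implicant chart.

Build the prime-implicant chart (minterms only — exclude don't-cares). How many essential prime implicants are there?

6

size-2^0 implicants → 00000(✓)  00100(✓)  00111(✓)  01010(✓)  01011(✓)  01101(✓)  01111(✓)  10001  11000  11011(✓)  11111(✓)
size-2^1 implicants → -1011(✓)  -1111(✓)  0-111  00-00  01-11(✓)  0101-  011-1  11-11(✓)
size-2^2 implicants → -1-11
Unchecked terms (primes): -1-11, 0-111, 00-00, 0101-, 011-1, 10001, 11000
Minterm coverage:
  m0 ⊆ 00-00 [E]
  m4 ⊆ 00-00 [E]
  m7 ⊆ 0-111 [E]
  m10 ⊆ 0101- [E]
  m13 ⊆ 011-1 [E]
  m17 ⊆ 10001 [E]
  m27 ⊆ -1-11 [E]
E = {-1-11, 0-111, 00-00, 0101-, 011-1, 10001}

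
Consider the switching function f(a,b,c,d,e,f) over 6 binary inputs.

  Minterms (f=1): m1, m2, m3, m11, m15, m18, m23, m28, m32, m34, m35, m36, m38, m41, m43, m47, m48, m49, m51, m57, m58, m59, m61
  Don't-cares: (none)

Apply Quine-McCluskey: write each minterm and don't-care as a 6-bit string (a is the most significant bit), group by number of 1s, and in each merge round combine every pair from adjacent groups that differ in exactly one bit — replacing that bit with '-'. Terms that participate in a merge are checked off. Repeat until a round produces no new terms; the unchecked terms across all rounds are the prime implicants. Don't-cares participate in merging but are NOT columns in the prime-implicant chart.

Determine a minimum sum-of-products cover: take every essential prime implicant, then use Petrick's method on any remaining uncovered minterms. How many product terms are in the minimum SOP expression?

size-2^0 implicants → 000001(✓)  000010(✓)  000011(✓)  001011(✓)  001111(✓)  010010(✓)  010111  011100  100000(✓)  100010(✓)  100011(✓)  100100(✓)  100110(✓)  101001(✓)  101011(✓)  101111(✓)  110000(✓)  110001(✓)  110011(✓)  111001(✓)  111010(✓)  111011(✓)  111101(✓)
size-2^1 implicants → -00010(✓)  -00011(✓)  -01011(✓)  -01111(✓)  0-0010  00-011(✓)  0000-1  00001-(✓)  001-11(✓)  1-0000  1-0011(✓)  1-1001(✓)  1-1011(✓)  10-011(✓)  100-00(✓)  100-10(✓)  1000-0(✓)  10001-(✓)  1001-0(✓)  101-11(✓)  1010-1(✓)  11-001(✓)  11-011(✓)  1100-1(✓)  11000-  111-01  1110-1(✓)  11101-
size-2^2 implicants → -0-011  -0001-  -01-11  1--011  1-10-1  100--0  11-0-1
Unchecked terms (primes): -0-011, -0001-, -01-11, 0-0010, 0000-1, 010111, 011100, 1--011, 1-0000, 1-10-1, 100--0, 11-0-1, 11000-, 111-01, 11101-
Minterm coverage:
  m1 ⊆ 0000-1 [E]
  m2 ⊆ -0001-,0-0010
  m3 ⊆ -0-011,-0001-,0000-1
  m11 ⊆ -0-011,-01-11
  m15 ⊆ -01-11 [E]
  m18 ⊆ 0-0010 [E]
  m23 ⊆ 010111 [E]
  m28 ⊆ 011100 [E]
  m32 ⊆ 1-0000,100--0
  m34 ⊆ -0001-,100--0
  m35 ⊆ -0-011,-0001-,1--011
  m36 ⊆ 100--0 [E]
  m38 ⊆ 100--0 [E]
  m41 ⊆ 1-10-1 [E]
  m43 ⊆ -0-011,-01-11,1--011,1-10-1
  m47 ⊆ -01-11 [E]
  m48 ⊆ 1-0000,11000-
  m49 ⊆ 11-0-1,11000-
  m51 ⊆ 1--011,11-0-1
  m57 ⊆ 1-10-1,11-0-1,111-01
  m58 ⊆ 11101- [E]
  m59 ⊆ 1--011,1-10-1,11-0-1,11101-
  m61 ⊆ 111-01 [E]
E = {-01-11, 0-0010, 0000-1, 010111, 011100, 1-10-1, 100--0, 111-01, 11101-}
Petrick residual → 1--011, 11000-
Cover = b'cef + a'c'd'ef' + a'b'c'd'f + a'bc'def + a'bcde'f' + ad'ef + acd'f + ab'c'f' + abc'd'e' + abce'f + abcd'e  |cover|=11

11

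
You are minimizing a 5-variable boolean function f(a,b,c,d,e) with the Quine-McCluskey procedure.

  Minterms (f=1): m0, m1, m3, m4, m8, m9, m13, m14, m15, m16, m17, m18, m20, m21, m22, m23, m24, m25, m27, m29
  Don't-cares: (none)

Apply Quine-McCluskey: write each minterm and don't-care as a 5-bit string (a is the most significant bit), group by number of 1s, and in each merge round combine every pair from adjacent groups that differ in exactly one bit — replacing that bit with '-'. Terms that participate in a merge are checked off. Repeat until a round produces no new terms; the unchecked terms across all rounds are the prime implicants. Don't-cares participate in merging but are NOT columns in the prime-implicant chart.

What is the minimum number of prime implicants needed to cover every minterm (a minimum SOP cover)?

8

Round 0: 00000✓ 00001✓ 00011✓ 00100✓ 01000✓ 01001✓ 01101✓ 01110✓ 01111✓ 10000✓ 10001✓ 10010✓ 10100✓ 10101✓ 10110✓ 10111✓ 11000✓ 11001✓ 11011✓ 11101✓
Round 1: -0000✓ -0001✓ -0100✓ -1000✓ -1001✓ -1101✓ 0-000✓ 0-001✓ 00-00✓ 000-1 0000-✓ 01-01✓ 0100-✓ 011-1 0111- 1-000✓ 1-001✓ 1-101✓ 10-00✓ 10-01✓ 10-10✓ 100-0✓ 1000-✓ 101-0✓ 101-1✓ 1010-✓ 1011-✓ 11-01✓ 110-1 1100-✓
Round 2: --000✓ --001✓ -0-00 -000-✓ -1-01 -100-✓ 0-00-✓ 1--01 1-00-✓ 10--0 10-0- 101--
Round 3: --00-
PIs = {--00-, -0-00, -1-01, 000-1, 011-1, 0111-, 1--01, 10--0, 10-0-, 101--, 110-1}
Coverage chart:
  m0: --00-,-0-00
  m1: --00-,000-1
  m3: 000-1 ←essential
  m4: -0-00 ←essential
  m8: --00- ←essential
  m9: --00-,-1-01
  m13: -1-01,011-1
  m14: 0111- ←essential
  m15: 011-1,0111-
  m16: --00-,-0-00,10--0,10-0-
  m17: --00-,1--01,10-0-
  m18: 10--0 ←essential
  m20: -0-00,10--0,10-0-,101--
  m21: 1--01,10-0-,101--
  m22: 10--0,101--
  m23: 101-- ←essential
  m24: --00- ←essential
  m25: --00-,-1-01,1--01,110-1
  m27: 110-1 ←essential
  m29: -1-01,1--01
Essential: --00-, -0-00, 000-1, 0111-, 10--0, 101--, 110-1
Petrick residual → -1-01
Min cover (8 terms): c'd' + b'd'e' + bd'e + a'b'c'e + a'bcd + ab'e' + ab'c + abc'e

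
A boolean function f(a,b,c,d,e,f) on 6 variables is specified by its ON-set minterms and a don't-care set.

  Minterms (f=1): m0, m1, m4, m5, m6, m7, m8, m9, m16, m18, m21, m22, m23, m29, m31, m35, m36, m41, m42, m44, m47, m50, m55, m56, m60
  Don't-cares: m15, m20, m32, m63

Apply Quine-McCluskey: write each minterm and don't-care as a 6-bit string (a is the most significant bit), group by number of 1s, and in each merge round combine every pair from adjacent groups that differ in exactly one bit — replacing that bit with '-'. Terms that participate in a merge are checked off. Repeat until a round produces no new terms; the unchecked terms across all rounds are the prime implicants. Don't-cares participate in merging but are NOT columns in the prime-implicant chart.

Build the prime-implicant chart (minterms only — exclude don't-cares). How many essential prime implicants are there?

10

Round 0: 000000✓ 000001✓ 000100✓ 000101✓ 000110✓ 000111✓ 001000✓ 001001✓ 001111✓ 010000✓ 010010✓ 010100✓ 010101✓ 010110✓ 010111✓ 011101✓ 011111✓ 100000✓ 100011 100100✓ 101001✓ 101010 101100✓ 101111✓ 110010✓ 110111✓ 111000✓ 111100✓ 111111✓
Round 1: -00000✓ -00100✓ -01001 -01111✓ -10010 -10111✓ -11111✓ 0-0000✓ 0-0100✓ 0-0101✓ 0-0110✓ 0-0111✓ 0-1111✓ 00-000✓ 00-001✓ 00-111✓ 000-00✓ 000-01✓ 00000-✓ 0001-0✓ 0001-1✓ 00010-✓ 00011-✓ 00100-✓ 01-101✓ 01-111✓ 010-00✓ 010-10✓ 0100-0✓ 0101-0✓ 0101-1✓ 01010-✓ 01011-✓ 0111-1✓ 1-1100 1-1111✓ 10-100 100-00✓ 11-111✓ 111-00
Round 2: --1111 -00-00 -1-111 0--111 0-0-00 0-01-0✓ 0-01-1✓ 0-010-✓ 0-011-✓ 00-00- 000-0- 0001--✓ 01-1-1 010--0 0101--✓
Round 3: 0-01--
PIs = {--1111, -00-00, -01001, -1-111, -10010, 0--111, 0-0-00, 0-01--, 00-00-, 000-0-, 01-1-1, 010--0, 1-1100, 10-100, 100011, 101010, 111-00}
Coverage chart:
  m0: -00-00,0-0-00,00-00-,000-0-
  m1: 00-00-,000-0-
  m4: -00-00,0-0-00,0-01--,000-0-
  m5: 0-01--,000-0-
  m6: 0-01-- ←essential
  m7: 0--111,0-01--
  m8: 00-00- ←essential
  m9: -01001,00-00-
  m16: 0-0-00,010--0
  m18: -10010,010--0
  m21: 0-01--,01-1-1
  m22: 0-01--,010--0
  m23: -1-111,0--111,0-01--,01-1-1
  m29: 01-1-1 ←essential
  m31: --1111,-1-111,0--111,01-1-1
  m35: 100011 ←essential
  m36: -00-00,10-100
  m41: -01001 ←essential
  m42: 101010 ←essential
  m44: 1-1100,10-100
  m47: --1111 ←essential
  m50: -10010 ←essential
  m55: -1-111 ←essential
  m56: 111-00 ←essential
  m60: 1-1100,111-00
Essential: --1111, -01001, -1-111, -10010, 0-01--, 00-00-, 01-1-1, 100011, 101010, 111-00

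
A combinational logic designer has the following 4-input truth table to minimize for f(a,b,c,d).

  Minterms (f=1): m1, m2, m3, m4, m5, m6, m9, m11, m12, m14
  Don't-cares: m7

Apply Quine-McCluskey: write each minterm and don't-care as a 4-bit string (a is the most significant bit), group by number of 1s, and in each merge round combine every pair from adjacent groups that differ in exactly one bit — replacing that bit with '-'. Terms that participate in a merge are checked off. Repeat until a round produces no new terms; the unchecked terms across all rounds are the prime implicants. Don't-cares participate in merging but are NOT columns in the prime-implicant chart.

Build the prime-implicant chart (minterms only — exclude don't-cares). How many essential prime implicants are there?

3

Round 0: 0001✓ 0010✓ 0011✓ 0100✓ 0101✓ 0110✓ 0111✓ 1001✓ 1011✓ 1100✓ 1110✓
Round 1: -001✓ -011✓ -100✓ -110✓ 0-01✓ 0-10✓ 0-11✓ 00-1✓ 001-✓ 01-0✓ 01-1✓ 010-✓ 011-✓ 10-1✓ 11-0✓
Round 2: -0-1 -1-0 0--1 0-1- 01--
PIs = {-0-1, -1-0, 0--1, 0-1-, 01--}
Coverage chart:
  m1: -0-1,0--1
  m2: 0-1- ←essential
  m3: -0-1,0--1,0-1-
  m4: -1-0,01--
  m5: 0--1,01--
  m6: -1-0,0-1-,01--
  m9: -0-1 ←essential
  m11: -0-1 ←essential
  m12: -1-0 ←essential
  m14: -1-0 ←essential
Essential: -0-1, -1-0, 0-1-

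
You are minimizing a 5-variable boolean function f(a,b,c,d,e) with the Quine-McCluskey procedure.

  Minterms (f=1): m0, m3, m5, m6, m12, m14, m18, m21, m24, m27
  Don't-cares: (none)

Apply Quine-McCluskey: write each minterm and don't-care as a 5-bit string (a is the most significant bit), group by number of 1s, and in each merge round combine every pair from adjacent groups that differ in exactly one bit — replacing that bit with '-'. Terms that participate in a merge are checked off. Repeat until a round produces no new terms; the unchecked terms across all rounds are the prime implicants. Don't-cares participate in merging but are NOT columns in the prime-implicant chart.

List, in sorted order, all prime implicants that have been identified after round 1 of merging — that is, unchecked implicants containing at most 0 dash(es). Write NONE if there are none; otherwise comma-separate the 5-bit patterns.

00000, 00011, 10010, 11000, 11011

size-2^0 implicants → 00000  00011  00101(✓)  00110(✓)  01100(✓)  01110(✓)  10010  10101(✓)  11000  11011
size-2^1 implicants → -0101  0-110  011-0
Unchecked terms (primes): -0101, 0-110, 00000, 00011, 011-0, 10010, 11000, 11011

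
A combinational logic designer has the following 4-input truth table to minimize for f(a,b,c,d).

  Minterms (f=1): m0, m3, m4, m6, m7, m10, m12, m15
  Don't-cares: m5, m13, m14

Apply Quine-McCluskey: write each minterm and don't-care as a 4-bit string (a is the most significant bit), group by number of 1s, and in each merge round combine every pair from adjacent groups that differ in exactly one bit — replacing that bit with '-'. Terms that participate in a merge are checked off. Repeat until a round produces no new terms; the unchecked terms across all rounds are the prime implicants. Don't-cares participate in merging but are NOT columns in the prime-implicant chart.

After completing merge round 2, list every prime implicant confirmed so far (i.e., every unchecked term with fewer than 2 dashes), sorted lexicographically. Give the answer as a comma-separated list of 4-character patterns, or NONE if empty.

0-00, 0-11, 1-10

Round 0: 0000✓ 0011✓ 0100✓ 0101✓ 0110✓ 0111✓ 1010✓ 1100✓ 1101✓ 1110✓ 1111✓
Round 1: -100✓ -101✓ -110✓ -111✓ 0-00 0-11 01-0✓ 01-1✓ 010-✓ 011-✓ 1-10 11-0✓ 11-1✓ 110-✓ 111-✓
Round 2: -1-0✓ -1-1✓ -10-✓ -11-✓ 01--✓ 11--✓
Round 3: -1--
PIs = {-1--, 0-00, 0-11, 1-10}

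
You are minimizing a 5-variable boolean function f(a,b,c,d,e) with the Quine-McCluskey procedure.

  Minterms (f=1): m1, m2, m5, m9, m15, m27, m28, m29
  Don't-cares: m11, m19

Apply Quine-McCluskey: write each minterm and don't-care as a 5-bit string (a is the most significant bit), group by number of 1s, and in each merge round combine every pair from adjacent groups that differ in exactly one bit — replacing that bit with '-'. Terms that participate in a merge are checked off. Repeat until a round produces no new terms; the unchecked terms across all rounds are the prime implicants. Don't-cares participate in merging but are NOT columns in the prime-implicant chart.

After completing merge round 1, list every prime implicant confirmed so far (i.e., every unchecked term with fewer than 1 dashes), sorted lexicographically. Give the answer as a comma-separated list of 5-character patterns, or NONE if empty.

Round 0: 00001✓ 00010 00101✓ 01001✓ 01011✓ 01111✓ 10011✓ 11011✓ 11100✓ 11101✓
Round 1: -1011 0-001 00-01 01-11 010-1 1-011 1110-
PIs = {-1011, 0-001, 00-01, 00010, 01-11, 010-1, 1-011, 1110-}

00010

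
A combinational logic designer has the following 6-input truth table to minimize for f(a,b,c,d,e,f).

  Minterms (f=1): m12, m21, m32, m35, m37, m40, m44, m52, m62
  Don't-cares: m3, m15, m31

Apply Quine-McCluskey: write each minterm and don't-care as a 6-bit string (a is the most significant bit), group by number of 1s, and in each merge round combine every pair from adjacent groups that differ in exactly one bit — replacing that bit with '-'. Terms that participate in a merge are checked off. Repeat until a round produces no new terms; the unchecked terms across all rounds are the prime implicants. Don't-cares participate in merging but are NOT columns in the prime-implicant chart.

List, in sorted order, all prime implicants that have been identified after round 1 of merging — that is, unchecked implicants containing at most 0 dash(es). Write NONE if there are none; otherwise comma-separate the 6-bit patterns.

Round 0: 000011✓ 001100✓ 001111✓ 010101 011111✓ 100000✓ 100011✓ 100101 101000✓ 101100✓ 110100 111110
Round 1: -00011 -01100 0-1111 10-000 101-00
PIs = {-00011, -01100, 0-1111, 010101, 10-000, 100101, 101-00, 110100, 111110}

010101, 100101, 110100, 111110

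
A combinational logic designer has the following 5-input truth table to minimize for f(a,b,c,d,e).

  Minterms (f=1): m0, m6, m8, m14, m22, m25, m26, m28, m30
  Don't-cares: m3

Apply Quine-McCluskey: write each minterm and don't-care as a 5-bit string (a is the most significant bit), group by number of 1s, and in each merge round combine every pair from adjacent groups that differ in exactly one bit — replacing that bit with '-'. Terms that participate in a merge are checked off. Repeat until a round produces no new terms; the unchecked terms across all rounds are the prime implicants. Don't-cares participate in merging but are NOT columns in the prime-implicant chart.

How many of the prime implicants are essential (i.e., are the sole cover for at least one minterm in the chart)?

[col 0] 00000*, 00011, 00110*, 01000*, 01110*, 10110*, 11001, 11010*, 11100*, 11110*
[col 1] -0110*, -1110*, 0-000, 0-110*, 1-110*, 11-10, 111-0
[col 2] --110
Prime implicants: --110, 0-000, 00011, 11-10, 11001, 111-0
PI chart (minterm → PIs covering it):
  0 | 0-000  (sole → essential)
  6 | --110  (sole → essential)
  8 | 0-000  (sole → essential)
  14 | --110  (sole → essential)
  22 | --110  (sole → essential)
  25 | 11001  (sole → essential)
  26 | 11-10  (sole → essential)
  28 | 111-0  (sole → essential)
  30 | --110,11-10,111-0
Essential prime implicants: --110, 0-000, 11-10, 11001, 111-0

5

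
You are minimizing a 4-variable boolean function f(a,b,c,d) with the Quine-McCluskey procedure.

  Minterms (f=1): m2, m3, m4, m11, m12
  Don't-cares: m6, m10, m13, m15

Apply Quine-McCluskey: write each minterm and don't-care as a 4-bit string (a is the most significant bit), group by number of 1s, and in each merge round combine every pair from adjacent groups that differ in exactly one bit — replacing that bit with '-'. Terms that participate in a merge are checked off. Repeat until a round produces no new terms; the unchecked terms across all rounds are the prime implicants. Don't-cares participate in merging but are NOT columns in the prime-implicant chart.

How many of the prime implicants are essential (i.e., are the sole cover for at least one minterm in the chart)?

1

Round 0: 0010✓ 0011✓ 0100✓ 0110✓ 1010✓ 1011✓ 1100✓ 1101✓ 1111✓
Round 1: -010✓ -011✓ -100 0-10 001-✓ 01-0 1-11 101-✓ 11-1 110-
Round 2: -01-
PIs = {-01-, -100, 0-10, 01-0, 1-11, 11-1, 110-}
Coverage chart:
  m2: -01-,0-10
  m3: -01- ←essential
  m4: -100,01-0
  m11: -01-,1-11
  m12: -100,110-
Essential: -01-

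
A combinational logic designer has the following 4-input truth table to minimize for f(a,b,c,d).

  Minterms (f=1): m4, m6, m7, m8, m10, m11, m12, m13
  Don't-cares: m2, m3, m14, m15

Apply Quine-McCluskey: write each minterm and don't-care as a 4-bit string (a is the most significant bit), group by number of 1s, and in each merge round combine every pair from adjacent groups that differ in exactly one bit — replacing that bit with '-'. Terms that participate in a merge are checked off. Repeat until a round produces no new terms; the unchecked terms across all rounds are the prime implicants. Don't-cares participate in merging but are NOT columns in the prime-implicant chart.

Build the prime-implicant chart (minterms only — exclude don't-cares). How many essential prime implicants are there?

4

size-2^0 implicants → 0010(✓)  0011(✓)  0100(✓)  0110(✓)  0111(✓)  1000(✓)  1010(✓)  1011(✓)  1100(✓)  1101(✓)  1110(✓)  1111(✓)
size-2^1 implicants → -010(✓)  -011(✓)  -100(✓)  -110(✓)  -111(✓)  0-10(✓)  0-11(✓)  001-(✓)  01-0(✓)  011-(✓)  1-00(✓)  1-10(✓)  1-11(✓)  10-0(✓)  101-(✓)  11-0(✓)  11-1(✓)  110-(✓)  111-(✓)
size-2^2 implicants → --10(✓)  --11(✓)  -01-(✓)  -1-0  -11-(✓)  0-1-(✓)  1--0  1-1-(✓)  11--
size-2^3 implicants → --1-
Unchecked terms (primes): --1-, -1-0, 1--0, 11--
Minterm coverage:
  m4 ⊆ -1-0 [E]
  m6 ⊆ --1-,-1-0
  m7 ⊆ --1- [E]
  m8 ⊆ 1--0 [E]
  m10 ⊆ --1-,1--0
  m11 ⊆ --1- [E]
  m12 ⊆ -1-0,1--0,11--
  m13 ⊆ 11-- [E]
E = {--1-, -1-0, 1--0, 11--}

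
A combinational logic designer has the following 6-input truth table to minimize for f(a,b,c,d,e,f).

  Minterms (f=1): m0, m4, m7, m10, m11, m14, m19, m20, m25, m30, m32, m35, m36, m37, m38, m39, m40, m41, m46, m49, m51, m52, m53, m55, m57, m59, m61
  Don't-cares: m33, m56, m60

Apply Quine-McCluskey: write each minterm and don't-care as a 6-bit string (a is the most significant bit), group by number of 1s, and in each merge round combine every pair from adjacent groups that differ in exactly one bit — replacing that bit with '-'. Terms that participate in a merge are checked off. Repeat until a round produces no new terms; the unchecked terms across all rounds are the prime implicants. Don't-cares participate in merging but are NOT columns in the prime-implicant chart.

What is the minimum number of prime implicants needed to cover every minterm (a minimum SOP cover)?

12

[col 0] 000000*, 000100*, 000111*, 001010*, 001011*, 001110*, 010011*, 010100*, 011001*, 011110*, 100000*, 100001*, 100011*, 100100*, 100101*, 100110*, 100111*, 101000*, 101001*, 101110*, 110001*, 110011*, 110100*, 110101*, 110111*, 111000*, 111001*, 111011*, 111100*, 111101*
[col 1] -00000*, -00100*, -00111, -01110, -10011, -10100*, -11001, 0-0100*, 0-1110, 000-00*, 001-10, 00101-, 1-0001*, 1-0011*, 1-0100*, 1-0101*, 1-0111*, 1-1000*, 1-1001*, 10-000*, 10-001*, 10-110, 100-00*, 100-01*, 100-11*, 1000-1*, 10000-*, 1001-0*, 1001-1*, 10010-*, 10011-*, 10100-*, 11-001*, 11-011*, 11-100*, 11-101*, 110-01*, 110-11*, 1100-1*, 1101-1*, 11010-*, 111-00*, 111-01*, 1110-1*, 11100-*, 11110-*
[col 2] --0100, -00-00, 1--001, 1-0-01*, 1-0-11*, 1-00-1*, 1-01-1*, 1-010-, 1-100-, 10-00-, 100--1*, 100-0-, 1001--, 11--01, 11-0-1, 11-10-, 110--1*, 111-0-
[col 3] 1-0--1
Prime implicants: --0100, -00-00, -00111, -01110, -10011, -11001, 0-1110, 001-10, 00101-, 1--001, 1-0--1, 1-010-, 1-100-, 10-00-, 10-110, 100-0-, 1001--, 11--01, 11-0-1, 11-10-, 111-0-
PI chart (minterm → PIs covering it):
  0 | -00-00  (sole → essential)
  4 | --0100,-00-00
  7 | -00111  (sole → essential)
  10 | 001-10,00101-
  11 | 00101-  (sole → essential)
  14 | -01110,0-1110,001-10
  19 | -10011  (sole → essential)
  20 | --0100  (sole → essential)
  25 | -11001  (sole → essential)
  30 | 0-1110  (sole → essential)
  32 | -00-00,10-00-,100-0-
  35 | 1-0--1  (sole → essential)
  36 | --0100,-00-00,1-010-,100-0-,1001--
  37 | 1-0--1,1-010-,100-0-,1001--
  38 | 10-110,1001--
  39 | -00111,1-0--1,1001--
  40 | 1-100-,10-00-
  41 | 1--001,1-100-,10-00-
  46 | -01110,10-110
  49 | 1--001,1-0--1,11--01,11-0-1
  51 | -10011,1-0--1,11-0-1
  52 | --0100,1-010-,11-10-
  53 | 1-0--1,1-010-,11--01,11-10-
  55 | 1-0--1  (sole → essential)
  57 | -11001,1--001,1-100-,11--01,11-0-1,111-0-
  59 | 11-0-1  (sole → essential)
  61 | 11--01,11-10-,111-0-
Essential prime implicants: --0100, -00-00, -00111, -10011, -11001, 0-1110, 00101-, 1-0--1, 11-0-1
Petrick residual → 1-100-, 10-110, 11--01
Minimum SOP uses 12 PIs: c'de'f' + b'c'e'f' + b'c'def + bc'd'ef + bcd'e'f + a'cdef' + a'b'cd'e + ac'f + acd'e' + ab'def' + abe'f + abd'f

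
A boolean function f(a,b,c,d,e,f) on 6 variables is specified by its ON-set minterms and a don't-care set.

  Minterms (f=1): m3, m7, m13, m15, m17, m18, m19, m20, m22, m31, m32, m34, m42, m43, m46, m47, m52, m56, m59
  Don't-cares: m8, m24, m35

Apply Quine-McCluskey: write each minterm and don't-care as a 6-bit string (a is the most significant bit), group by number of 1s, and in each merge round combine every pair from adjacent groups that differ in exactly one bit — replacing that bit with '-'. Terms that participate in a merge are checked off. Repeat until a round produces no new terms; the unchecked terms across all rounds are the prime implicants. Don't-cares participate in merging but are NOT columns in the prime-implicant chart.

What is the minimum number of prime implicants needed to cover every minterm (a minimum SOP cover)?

10

Round 0: 000011✓ 000111✓ 001000✓ 001101✓ 001111✓ 010001✓ 010010✓ 010011✓ 010100✓ 010110✓ 011000✓ 011111✓ 100000✓ 100010✓ 100011✓ 101010✓ 101011✓ 101110✓ 101111✓ 110100✓ 111000✓ 111011✓
Round 1: -00011 -01111 -10100 -11000 0-0011 0-1000 0-1111 00-111 000-11 0011-1 010-10 0100-1 01001- 0101-0 1-1011 10-010✓ 10-011✓ 1000-0 10001-✓ 101-10✓ 101-11✓ 10101-✓ 10111-✓
Round 2: 10-01- 101-1-
PIs = {-00011, -01111, -10100, -11000, 0-0011, 0-1000, 0-1111, 00-111, 000-11, 0011-1, 010-10, 0100-1, 01001-, 0101-0, 1-1011, 10-01-, 1000-0, 101-1-}
Coverage chart:
  m3: -00011,0-0011,000-11
  m7: 00-111,000-11
  m13: 0011-1 ←essential
  m15: -01111,0-1111,00-111,0011-1
  m17: 0100-1 ←essential
  m18: 010-10,01001-
  m19: 0-0011,0100-1,01001-
  m20: -10100,0101-0
  m22: 010-10,0101-0
  m31: 0-1111 ←essential
  m32: 1000-0 ←essential
  m34: 10-01-,1000-0
  m42: 10-01-,101-1-
  m43: 1-1011,10-01-,101-1-
  m46: 101-1- ←essential
  m47: -01111,101-1-
  m52: -10100 ←essential
  m56: -11000 ←essential
  m59: 1-1011 ←essential
Essential: -10100, -11000, 0-1111, 0011-1, 0100-1, 1-1011, 1000-0, 101-1-
Petrick residual → 000-11, 010-10
Min cover (10 terms): bc'de'f' + bcd'e'f' + a'cdef + a'b'c'ef + a'b'cdf + a'bc'ef' + a'bc'd'f + acd'ef + ab'c'd'f' + ab'ce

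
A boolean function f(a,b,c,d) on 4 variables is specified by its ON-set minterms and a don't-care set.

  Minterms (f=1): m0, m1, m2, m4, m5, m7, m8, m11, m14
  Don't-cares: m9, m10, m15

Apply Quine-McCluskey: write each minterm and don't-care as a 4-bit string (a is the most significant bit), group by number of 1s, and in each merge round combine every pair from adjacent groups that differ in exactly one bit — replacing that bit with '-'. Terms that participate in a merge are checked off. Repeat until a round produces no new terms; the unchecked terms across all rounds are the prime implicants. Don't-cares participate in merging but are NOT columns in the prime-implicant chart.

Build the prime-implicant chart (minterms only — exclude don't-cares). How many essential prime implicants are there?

3

Round 0: 0000✓ 0001✓ 0010✓ 0100✓ 0101✓ 0111✓ 1000✓ 1001✓ 1010✓ 1011✓ 1110✓ 1111✓
Round 1: -000✓ -001✓ -010✓ -111 0-00✓ 0-01✓ 00-0✓ 000-✓ 01-1 010-✓ 1-10✓ 1-11✓ 10-0✓ 10-1✓ 100-✓ 101-✓ 111-✓
Round 2: -0-0 -00- 0-0- 1-1- 10--
PIs = {-0-0, -00-, -111, 0-0-, 01-1, 1-1-, 10--}
Coverage chart:
  m0: -0-0,-00-,0-0-
  m1: -00-,0-0-
  m2: -0-0 ←essential
  m4: 0-0- ←essential
  m5: 0-0-,01-1
  m7: -111,01-1
  m8: -0-0,-00-,10--
  m11: 1-1-,10--
  m14: 1-1- ←essential
Essential: -0-0, 0-0-, 1-1-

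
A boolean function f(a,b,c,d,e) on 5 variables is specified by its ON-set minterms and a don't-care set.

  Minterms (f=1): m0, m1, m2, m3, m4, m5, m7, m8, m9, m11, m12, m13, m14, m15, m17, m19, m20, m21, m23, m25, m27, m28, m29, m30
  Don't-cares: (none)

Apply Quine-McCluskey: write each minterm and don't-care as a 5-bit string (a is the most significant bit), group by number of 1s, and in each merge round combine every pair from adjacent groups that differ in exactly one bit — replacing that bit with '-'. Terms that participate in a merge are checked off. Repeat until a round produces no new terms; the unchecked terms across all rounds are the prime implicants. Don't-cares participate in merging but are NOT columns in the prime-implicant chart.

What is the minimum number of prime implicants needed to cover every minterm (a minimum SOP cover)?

Round 0: 00000✓ 00001✓ 00010✓ 00011✓ 00100✓ 00101✓ 00111✓ 01000✓ 01001✓ 01011✓ 01100✓ 01101✓ 01110✓ 01111✓ 10001✓ 10011✓ 10100✓ 10101✓ 10111✓ 11001✓ 11011✓ 11100✓ 11101✓ 11110✓
Round 1: -0001✓ -0011✓ -0100✓ -0101✓ -0111✓ -1001✓ -1011✓ -1100✓ -1101✓ -1110✓ 0-000✓ 0-001✓ 0-011✓ 0-100✓ 0-101✓ 0-111✓ 00-00✓ 00-01✓ 00-11✓ 000-0✓ 000-1✓ 0000-✓ 0001-✓ 001-1✓ 0010-✓ 01-00✓ 01-01✓ 01-11✓ 010-1✓ 0100-✓ 011-0✓ 011-1✓ 0110-✓ 0111-✓ 1-001✓ 1-011✓ 1-100✓ 1-101✓ 10-01✓ 10-11✓ 100-1✓ 101-1✓ 1010-✓ 11-01✓ 110-1✓ 111-0✓ 1110-✓
Round 2: --001✓ --011✓ --100✓ --101✓ -0-01✓ -0-11✓ -00-1✓ -01-1✓ -010-✓ -1-01✓ -10-1✓ -11-0 -110-✓ 0--00✓ 0--01✓ 0--11✓ 0-0-1✓ 0-00-✓ 0-1-1✓ 0-10-✓ 00--1✓ 00-0-✓ 000-- 01--1✓ 01-0-✓ 011-- 1--01✓ 1-0-1✓ 1-10-✓ 10--1✓
Round 3: ---01 --0-1 --10- -0--1 0---1 0--0-
PIs = {---01, --0-1, --10-, -0--1, -11-0, 0---1, 0--0-, 000--, 011--}
Coverage chart:
  m0: 0--0-,000--
  m1: ---01,--0-1,-0--1,0---1,0--0-,000--
  m2: 000-- ←essential
  m3: --0-1,-0--1,0---1,000--
  m4: --10-,0--0-
  m5: ---01,--10-,-0--1,0---1,0--0-
  m7: -0--1,0---1
  m8: 0--0- ←essential
  m9: ---01,--0-1,0---1,0--0-
  m11: --0-1,0---1
  m12: --10-,-11-0,0--0-,011--
  m13: ---01,--10-,0---1,0--0-,011--
  m14: -11-0,011--
  m15: 0---1,011--
  m17: ---01,--0-1,-0--1
  m19: --0-1,-0--1
  m20: --10- ←essential
  m21: ---01,--10-,-0--1
  m23: -0--1 ←essential
  m25: ---01,--0-1
  m27: --0-1 ←essential
  m28: --10-,-11-0
  m29: ---01,--10-
  m30: -11-0 ←essential
Essential: --0-1, --10-, -0--1, -11-0, 0--0-, 000--
Petrick residual → 0---1
Min cover (7 terms): c'e + cd' + b'e + bce' + a'e + a'd' + a'b'c'

7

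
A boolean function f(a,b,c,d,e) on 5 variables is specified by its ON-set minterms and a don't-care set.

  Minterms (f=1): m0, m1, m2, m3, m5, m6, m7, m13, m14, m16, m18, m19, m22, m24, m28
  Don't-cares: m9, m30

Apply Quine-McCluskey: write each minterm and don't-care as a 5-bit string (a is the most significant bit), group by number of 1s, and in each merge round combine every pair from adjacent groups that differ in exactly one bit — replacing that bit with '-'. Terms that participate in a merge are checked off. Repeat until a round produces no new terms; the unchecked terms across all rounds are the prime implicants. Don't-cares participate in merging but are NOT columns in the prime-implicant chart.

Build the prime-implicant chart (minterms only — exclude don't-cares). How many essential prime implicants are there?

3

size-2^0 implicants → 00000(✓)  00001(✓)  00010(✓)  00011(✓)  00101(✓)  00110(✓)  00111(✓)  01001(✓)  01101(✓)  01110(✓)  10000(✓)  10010(✓)  10011(✓)  10110(✓)  11000(✓)  11100(✓)  11110(✓)
size-2^1 implicants → -0000(✓)  -0010(✓)  -0011(✓)  -0110(✓)  -1110(✓)  0-001(✓)  0-101(✓)  0-110(✓)  00-01(✓)  00-10(✓)  00-11(✓)  000-0(✓)  000-1(✓)  0000-(✓)  0001-(✓)  001-1(✓)  0011-(✓)  01-01(✓)  1-000  1-110(✓)  10-10(✓)  100-0(✓)  1001-(✓)  11-00  111-0
size-2^2 implicants → --110  -0-10  -00-0  -001-  0--01  00--1  00-1-  000--
Unchecked terms (primes): --110, -0-10, -00-0, -001-, 0--01, 00--1, 00-1-, 000--, 1-000, 11-00, 111-0
Minterm coverage:
  m0 ⊆ -00-0,000--
  m1 ⊆ 0--01,00--1,000--
  m2 ⊆ -0-10,-00-0,-001-,00-1-,000--
  m3 ⊆ -001-,00--1,00-1-,000--
  m5 ⊆ 0--01,00--1
  m6 ⊆ --110,-0-10,00-1-
  m7 ⊆ 00--1,00-1-
  m13 ⊆ 0--01 [E]
  m14 ⊆ --110 [E]
  m16 ⊆ -00-0,1-000
  m18 ⊆ -0-10,-00-0,-001-
  m19 ⊆ -001- [E]
  m22 ⊆ --110,-0-10
  m24 ⊆ 1-000,11-00
  m28 ⊆ 11-00,111-0
E = {--110, -001-, 0--01}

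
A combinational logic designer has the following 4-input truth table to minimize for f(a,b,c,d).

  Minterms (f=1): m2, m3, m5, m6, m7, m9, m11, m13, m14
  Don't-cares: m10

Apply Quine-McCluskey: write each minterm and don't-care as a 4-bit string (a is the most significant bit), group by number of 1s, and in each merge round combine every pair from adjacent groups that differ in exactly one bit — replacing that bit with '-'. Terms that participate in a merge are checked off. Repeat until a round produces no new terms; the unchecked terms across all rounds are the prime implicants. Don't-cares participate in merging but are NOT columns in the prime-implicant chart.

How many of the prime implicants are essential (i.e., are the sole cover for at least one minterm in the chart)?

1

size-2^0 implicants → 0010(✓)  0011(✓)  0101(✓)  0110(✓)  0111(✓)  1001(✓)  1010(✓)  1011(✓)  1101(✓)  1110(✓)
size-2^1 implicants → -010(✓)  -011(✓)  -101  -110(✓)  0-10(✓)  0-11(✓)  001-(✓)  01-1  011-(✓)  1-01  1-10(✓)  10-1  101-(✓)
size-2^2 implicants → --10  -01-  0-1-
Unchecked terms (primes): --10, -01-, -101, 0-1-, 01-1, 1-01, 10-1
Minterm coverage:
  m2 ⊆ --10,-01-,0-1-
  m3 ⊆ -01-,0-1-
  m5 ⊆ -101,01-1
  m6 ⊆ --10,0-1-
  m7 ⊆ 0-1-,01-1
  m9 ⊆ 1-01,10-1
  m11 ⊆ -01-,10-1
  m13 ⊆ -101,1-01
  m14 ⊆ --10 [E]
E = {--10}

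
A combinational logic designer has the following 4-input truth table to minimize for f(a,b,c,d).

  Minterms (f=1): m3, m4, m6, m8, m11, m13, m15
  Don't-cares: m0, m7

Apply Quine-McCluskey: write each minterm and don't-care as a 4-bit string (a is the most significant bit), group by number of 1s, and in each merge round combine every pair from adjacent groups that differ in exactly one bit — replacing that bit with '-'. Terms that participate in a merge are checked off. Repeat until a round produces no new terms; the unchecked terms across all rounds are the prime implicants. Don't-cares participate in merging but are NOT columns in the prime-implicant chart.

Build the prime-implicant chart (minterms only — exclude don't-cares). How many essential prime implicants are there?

[col 0] 0000*, 0011*, 0100*, 0110*, 0111*, 1000*, 1011*, 1101*, 1111*
[col 1] -000, -011*, -111*, 0-00, 0-11*, 01-0, 011-, 1-11*, 11-1
[col 2] --11
Prime implicants: --11, -000, 0-00, 01-0, 011-, 11-1
PI chart (minterm → PIs covering it):
  3 | --11  (sole → essential)
  4 | 0-00,01-0
  6 | 01-0,011-
  8 | -000  (sole → essential)
  11 | --11  (sole → essential)
  13 | 11-1  (sole → essential)
  15 | --11,11-1
Essential prime implicants: --11, -000, 11-1

3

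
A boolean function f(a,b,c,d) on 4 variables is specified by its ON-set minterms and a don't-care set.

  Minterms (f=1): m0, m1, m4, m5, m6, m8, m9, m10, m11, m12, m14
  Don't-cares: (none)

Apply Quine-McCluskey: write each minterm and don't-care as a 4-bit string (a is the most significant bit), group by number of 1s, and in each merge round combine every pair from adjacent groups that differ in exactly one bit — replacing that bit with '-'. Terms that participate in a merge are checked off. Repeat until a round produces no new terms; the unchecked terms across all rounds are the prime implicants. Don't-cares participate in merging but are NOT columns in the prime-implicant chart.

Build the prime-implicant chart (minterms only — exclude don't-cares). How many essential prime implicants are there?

size-2^0 implicants → 0000(✓)  0001(✓)  0100(✓)  0101(✓)  0110(✓)  1000(✓)  1001(✓)  1010(✓)  1011(✓)  1100(✓)  1110(✓)
size-2^1 implicants → -000(✓)  -001(✓)  -100(✓)  -110(✓)  0-00(✓)  0-01(✓)  000-(✓)  01-0(✓)  010-(✓)  1-00(✓)  1-10(✓)  10-0(✓)  10-1(✓)  100-(✓)  101-(✓)  11-0(✓)
size-2^2 implicants → --00  -00-  -1-0  0-0-  1--0  10--
Unchecked terms (primes): --00, -00-, -1-0, 0-0-, 1--0, 10--
Minterm coverage:
  m0 ⊆ --00,-00-,0-0-
  m1 ⊆ -00-,0-0-
  m4 ⊆ --00,-1-0,0-0-
  m5 ⊆ 0-0- [E]
  m6 ⊆ -1-0 [E]
  m8 ⊆ --00,-00-,1--0,10--
  m9 ⊆ -00-,10--
  m10 ⊆ 1--0,10--
  m11 ⊆ 10-- [E]
  m12 ⊆ --00,-1-0,1--0
  m14 ⊆ -1-0,1--0
E = {-1-0, 0-0-, 10--}

3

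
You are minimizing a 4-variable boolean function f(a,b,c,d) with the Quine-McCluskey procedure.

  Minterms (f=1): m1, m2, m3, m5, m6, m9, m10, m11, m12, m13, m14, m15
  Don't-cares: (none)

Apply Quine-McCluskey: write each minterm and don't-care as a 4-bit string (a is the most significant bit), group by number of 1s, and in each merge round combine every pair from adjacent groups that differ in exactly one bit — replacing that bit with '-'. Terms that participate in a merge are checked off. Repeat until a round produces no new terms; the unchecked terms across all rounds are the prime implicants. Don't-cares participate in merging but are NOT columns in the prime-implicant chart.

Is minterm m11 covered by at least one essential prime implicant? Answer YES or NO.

size-2^0 implicants → 0001(✓)  0010(✓)  0011(✓)  0101(✓)  0110(✓)  1001(✓)  1010(✓)  1011(✓)  1100(✓)  1101(✓)  1110(✓)  1111(✓)
size-2^1 implicants → -001(✓)  -010(✓)  -011(✓)  -101(✓)  -110(✓)  0-01(✓)  0-10(✓)  00-1(✓)  001-(✓)  1-01(✓)  1-10(✓)  1-11(✓)  10-1(✓)  101-(✓)  11-0(✓)  11-1(✓)  110-(✓)  111-(✓)
size-2^2 implicants → --01  --10  -0-1  -01-  1--1  1-1-  11--
Unchecked terms (primes): --01, --10, -0-1, -01-, 1--1, 1-1-, 11--
Minterm coverage:
  m1 ⊆ --01,-0-1
  m2 ⊆ --10,-01-
  m3 ⊆ -0-1,-01-
  m5 ⊆ --01 [E]
  m6 ⊆ --10 [E]
  m9 ⊆ --01,-0-1,1--1
  m10 ⊆ --10,-01-,1-1-
  m11 ⊆ -0-1,-01-,1--1,1-1-
  m12 ⊆ 11-- [E]
  m13 ⊆ --01,1--1,11--
  m14 ⊆ --10,1-1-,11--
  m15 ⊆ 1--1,1-1-,11--
E = {--01, --10, 11--}

NO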